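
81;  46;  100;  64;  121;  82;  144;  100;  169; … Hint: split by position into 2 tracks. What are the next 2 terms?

118, 196

Odd-indexed and even-indexed terms follow separate rules.
Subsequence A: 81, 100, 121, 144, 169 (consecutive squares n² from n = 9).
Subsequence B: 46, 64, 82, 100 (adding 18 each time).
Term 10 comes from subsequence B (its 5th entry): 118.
Position 11 falls in subsequence A as its term 6, giving 196.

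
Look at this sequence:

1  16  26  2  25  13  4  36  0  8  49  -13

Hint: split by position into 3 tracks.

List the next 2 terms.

16, 64

Split by position mod 3: positions 1, 4, 7, … form one track, and each other residue class forms its own.
Stream A: 1, 2, 4, 8 (successive powers of 2).
Stream B: 16, 25, 36, 49 (the squares 4², 5², 6², …).
Stream C: 26, 13, 0, -13 (linear: a_n = 39 − 13·n).
Position 13 falls in stream A as its term 5, giving 16.
Position 14 falls in stream B as its term 5, giving 64.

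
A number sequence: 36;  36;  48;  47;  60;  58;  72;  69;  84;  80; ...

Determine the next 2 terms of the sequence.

Split by position mod 2 into 2 tracks.
Stream A = 36, 48, 60, 72, 84: arithmetic with common difference +12.
Stream B = 36, 47, 58, 69, 80: linear: a_n = 25 + 11·n.
The 11th slot belongs to stream A; its 6th term is 96.
Position 12 → stream B, term 6 = 91.

96, 91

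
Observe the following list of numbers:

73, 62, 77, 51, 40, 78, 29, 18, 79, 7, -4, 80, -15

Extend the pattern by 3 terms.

Positions follow the repeating pattern AAB; grouping by letter gives 2 tracks.
Stream A: 73, 62, 51, 40, 29, 18, 7, -4, -15 — arithmetic, step −11.
Stream B: 77, 78, 79, 80 — arithmetic with common difference +1.
Position 14 falls in stream A as its term 10, giving -26.
Position 15 falls in stream B as its term 5, giving 81.
Position 16 falls in stream A as its term 11, giving -37.

-26, 81, -37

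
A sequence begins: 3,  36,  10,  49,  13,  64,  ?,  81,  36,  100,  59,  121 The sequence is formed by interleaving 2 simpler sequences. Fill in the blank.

The terms cycle through 2 interleaved subsequences.
Track A = 3, 10, 13, ?, 36, 59: each term equals the sum of the previous two.
Track B = 36, 49, 64, 81, 100, 121: the squares 6², 7², 8², ….
The gap is track A's term 4; the rule gives 23.

23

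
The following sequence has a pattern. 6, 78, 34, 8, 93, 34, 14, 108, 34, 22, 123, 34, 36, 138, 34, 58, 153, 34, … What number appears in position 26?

198

Split by position mod 3 into 3 tracks.
Track A is 6, 8, 14, 22, 36, 58, which is each term equals the sum of the previous two.
Track B is 78, 93, 108, 123, 138, 153, which is linear: a_n = 63 + 15·n.
Track C is 34, 34, 34, 34, 34, 34, which is constant 34.
Term 26 comes from track B (its 9th entry): 198.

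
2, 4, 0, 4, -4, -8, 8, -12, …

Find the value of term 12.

-24

Reading positions in blocks of 3 reveals the pattern ABB — 2 tracks woven together.
Subsequence A: 2, 4, 8 — geometric, ×2 each step.
Subsequence B: 4, 0, -4, -8, -12 — linear: a_n = 8 − 4·n.
Position 12 falls in subsequence B as its term 8, giving -24.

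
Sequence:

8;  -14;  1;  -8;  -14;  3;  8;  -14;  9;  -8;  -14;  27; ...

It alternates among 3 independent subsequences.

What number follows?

8

The terms cycle through 3 interleaved subsequences.
Stream A is 8, -8, 8, -8, which is the oscillation 8·(−1)^(n+1).
Stream B is -14, -14, -14, -14, which is always -14.
Stream C is 1, 3, 9, 27, which is powers 3^0, 3^1, 3^2, ….
The 13th slot belongs to stream A; its 5th term is 8.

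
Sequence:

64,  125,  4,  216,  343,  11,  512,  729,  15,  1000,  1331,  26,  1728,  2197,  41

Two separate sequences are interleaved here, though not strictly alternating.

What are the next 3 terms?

2744, 3375, 67

Positions follow the repeating pattern AAB; grouping by letter gives 2 tracks.
Track A is 64, 125, 216, 343, 512, 729, 1000, 1331, 1728, 2197, which is perfect cubes starting at 4³.
Track B is 4, 11, 15, 26, 41, which is each term equals the sum of the previous two.
The 16th slot belongs to track A; its 11th term is 2744.
Term 17 comes from track A (its 12th entry): 3375.
The 18th slot belongs to track B; its 6th term is 67.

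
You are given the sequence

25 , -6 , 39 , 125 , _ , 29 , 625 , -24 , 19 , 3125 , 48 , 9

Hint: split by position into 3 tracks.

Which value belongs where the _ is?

Read the sequence 3 terms at a time; column i is its own pattern.
Track A: 25, 125, 625, 3125. Powers 5^2, 5^3, 5^4, ….
Track B: -6, ?, -24, 48. A geometric progression (common ratio -2).
Track C: 39, 29, 19, 9. Arithmetic, step −10.
Filling track B at index 2 by its rule yields 12.

12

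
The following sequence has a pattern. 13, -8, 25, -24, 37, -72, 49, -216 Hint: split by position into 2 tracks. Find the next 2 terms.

The terms cycle through 2 interleaved subsequences.
Stream A = 13, 25, 37, 49: arithmetic with common difference +12.
Stream B = -8, -24, -72, -216: geometric with ratio 3.
The 9th slot belongs to stream A; its 5th term is 61.
The 10th slot belongs to stream B; its 5th term is -648.

61, -648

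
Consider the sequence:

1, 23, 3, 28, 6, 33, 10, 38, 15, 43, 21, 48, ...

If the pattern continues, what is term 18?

The terms cycle through 2 interleaved subsequences.
Track A: 1, 3, 6, 10, 15, 21 (triangular numbers starting at T_1).
Track B: 23, 28, 33, 38, 43, 48 (adding 5 each time).
The 18th slot belongs to track B; its 9th term is 63.

63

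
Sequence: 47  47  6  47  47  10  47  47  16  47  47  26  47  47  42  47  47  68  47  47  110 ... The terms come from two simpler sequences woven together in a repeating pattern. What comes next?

The slot pattern repeats as AAB (period 3), so there are 2 interleaved tracks.
Track A: 47, 47, 47, 47, 47, 47, 47, 47, 47, 47, 47, 47, 47, 47 (constant 47).
Track B: 6, 10, 16, 26, 42, 68, 110 (each term equals the sum of the previous two).
Position 22 falls in track A as its term 15, giving 47.

47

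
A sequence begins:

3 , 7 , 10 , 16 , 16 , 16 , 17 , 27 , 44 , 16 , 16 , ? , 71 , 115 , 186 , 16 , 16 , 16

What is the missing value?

The slot pattern repeats as AAABBB (period 6), so there are 2 interleaved tracks.
Track A: 3, 7, 10, 17, 27, 44, 71, 115, 186. A Fibonacci-like recurrence a_n = a_{n-1} + a_{n-2}.
Track B: 16, 16, 16, 16, 16, ?, 16, 16, 16. Always 16.
So the missing entry in track B is 16.

16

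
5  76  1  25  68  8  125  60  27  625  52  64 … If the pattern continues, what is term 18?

216

Split by position mod 3 into 3 tracks.
Track A is 5, 25, 125, 625, which is successive powers of 5.
Track B is 76, 68, 60, 52, which is subtracting 8 each time.
Track C is 1, 8, 27, 64, which is perfect cubes starting at 1³.
The 18th slot belongs to track C; its 6th term is 216.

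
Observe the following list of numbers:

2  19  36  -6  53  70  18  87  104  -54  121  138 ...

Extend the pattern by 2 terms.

162, 155

Reading positions in blocks of 3 reveals the pattern ABB — 2 tracks woven together.
Track A: 2, -6, 18, -54 — geometric with ratio -3.
Track B: 19, 36, 53, 70, 87, 104, 121, 138 — arithmetic, step +17.
Term 13 comes from track A (its 5th entry): 162.
Term 14 comes from track B (its 9th entry): 155.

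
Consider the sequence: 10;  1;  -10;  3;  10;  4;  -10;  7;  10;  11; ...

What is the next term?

Positions 1, 3, 5, … form one subsequence and positions 2, 4, 6, … form another.
Track A: 10, -10, 10, -10, 10 — oscillating between 10 and -10.
Track B: 1, 3, 4, 7, 11 — a Fibonacci-like recurrence a_n = a_{n-1} + a_{n-2}.
Position 11 → track A, term 6 = -10.

-10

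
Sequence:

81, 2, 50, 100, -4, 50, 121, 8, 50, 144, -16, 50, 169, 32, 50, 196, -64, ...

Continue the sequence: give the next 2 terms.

Taking every 3rd term gives 3 separate tracks.
Track A = 81, 100, 121, 144, 169, 196: perfect squares starting at 9².
Track B = 2, -4, 8, -16, 32, -64: multiplying by -2 each time.
Track C = 50, 50, 50, 50, 50: the constant sequence 50.
The 18th slot belongs to track C; its 6th term is 50.
The 19th slot belongs to track A; its 7th term is 225.

50, 225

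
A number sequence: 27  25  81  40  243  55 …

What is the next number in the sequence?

729

Positions 1, 3, 5, … form one subsequence and positions 2, 4, 6, … form another.
Subsequence A: 27, 81, 243 (successive powers of 3).
Subsequence B: 25, 40, 55 (adding 15 each time).
Position 7 → subsequence A, term 4 = 729.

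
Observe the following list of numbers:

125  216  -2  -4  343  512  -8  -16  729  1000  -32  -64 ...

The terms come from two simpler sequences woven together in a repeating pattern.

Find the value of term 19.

Reading positions in blocks of 4 reveals the pattern AABB — 2 tracks woven together.
Stream A: 125, 216, 343, 512, 729, 1000 — consecutive cubes n³ from n = 5.
Stream B: -2, -4, -8, -16, -32, -64 — multiplying by 2 each time.
The 19th slot belongs to stream B; its 9th term is -512.

-512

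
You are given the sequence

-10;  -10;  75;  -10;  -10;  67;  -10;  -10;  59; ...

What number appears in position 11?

Positions follow the repeating pattern AAB; grouping by letter gives 2 tracks.
Subsequence A is -10, -10, -10, -10, -10, -10, which is constant -10.
Subsequence B is 75, 67, 59, which is linear: a_n = 83 − 8·n.
Position 11 falls in subsequence A as its term 8, giving -10.

-10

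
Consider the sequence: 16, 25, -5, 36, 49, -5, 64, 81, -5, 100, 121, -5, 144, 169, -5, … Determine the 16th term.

196

Reading positions in blocks of 3 reveals the pattern AAB — 2 tracks woven together.
Stream A = 16, 25, 36, 49, 64, 81, 100, 121, 144, 169: the squares 4², 5², 6², ….
Stream B = -5, -5, -5, -5, -5: always -5.
Position 16 falls in stream A as its term 11, giving 196.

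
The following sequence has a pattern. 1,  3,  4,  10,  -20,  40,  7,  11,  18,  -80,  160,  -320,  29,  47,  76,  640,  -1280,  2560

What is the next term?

123

Reading positions in blocks of 6 reveals the pattern AAABBB — 2 tracks woven together.
Subsequence A: 1, 3, 4, 7, 11, 18, 29, 47, 76 — each term equals the sum of the previous two.
Subsequence B: 10, -20, 40, -80, 160, -320, 640, -1280, 2560 — a geometric progression (common ratio -2).
Term 19 comes from subsequence A (its 10th entry): 123.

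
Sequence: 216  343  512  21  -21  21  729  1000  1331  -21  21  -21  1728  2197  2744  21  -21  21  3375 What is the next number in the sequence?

4096

Positions follow the repeating pattern AAABBB; grouping by letter gives 2 tracks.
Track A = 216, 343, 512, 729, 1000, 1331, 1728, 2197, 2744, 3375: the cubes 6³, 7³, 8³, ….
Track B = 21, -21, 21, -21, 21, -21, 21, -21, 21: alternating ±21.
Position 20 → track A, term 11 = 4096.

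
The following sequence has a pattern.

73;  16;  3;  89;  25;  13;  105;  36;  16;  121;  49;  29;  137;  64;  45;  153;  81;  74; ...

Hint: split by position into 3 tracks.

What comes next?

169

Read the sequence 3 terms at a time; column i is its own pattern.
Track A: 73, 89, 105, 121, 137, 153 — arithmetic, step +16.
Track B: 16, 25, 36, 49, 64, 81 — consecutive squares n² from n = 4.
Track C: 3, 13, 16, 29, 45, 74 — a Fibonacci-like recurrence a_n = a_{n-1} + a_{n-2}.
Term 19 comes from track A (its 7th entry): 169.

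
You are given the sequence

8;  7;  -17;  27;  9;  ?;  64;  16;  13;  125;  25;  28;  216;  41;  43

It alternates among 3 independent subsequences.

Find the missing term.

Split by position mod 3 into 3 tracks.
Track A is 8, 27, 64, 125, 216, which is perfect cubes starting at 2³.
Track B is 7, 9, 16, 25, 41, which is Fibonacci-style (each term is the sum of the two before it).
Track C is -17, ?, 13, 28, 43, which is linear: a_n = -32 + 15·n.
Filling track C at index 2 by its rule yields -2.

-2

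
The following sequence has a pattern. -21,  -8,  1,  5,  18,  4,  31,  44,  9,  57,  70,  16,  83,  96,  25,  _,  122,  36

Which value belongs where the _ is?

109

Reading positions in blocks of 3 reveals the pattern AAB — 2 tracks woven together.
Track A = -21, -8, 5, 18, 31, 44, 57, 70, 83, 96, ?, 122: linear: a_n = -34 + 13·n.
Track B = 1, 4, 9, 16, 25, 36: perfect squares starting at 1².
Filling track A at index 11 by its rule yields 109.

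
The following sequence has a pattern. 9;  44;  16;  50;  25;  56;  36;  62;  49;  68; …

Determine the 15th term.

Positions 1, 3, 5, … form one subsequence and positions 2, 4, 6, … form another.
Track A: 9, 16, 25, 36, 49. Perfect squares starting at 3².
Track B: 44, 50, 56, 62, 68. Arithmetic with common difference +6.
Position 15 falls in track A as its term 8, giving 100.

100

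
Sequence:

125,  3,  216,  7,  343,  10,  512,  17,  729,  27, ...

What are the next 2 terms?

Taking every 2nd term gives 2 separate tracks.
Subsequence A is 125, 216, 343, 512, 729, which is the cubes 5³, 6³, 7³, ….
Subsequence B is 3, 7, 10, 17, 27, which is each term equals the sum of the previous two.
Term 11 comes from subsequence A (its 6th entry): 1000.
Position 12 → subsequence B, term 6 = 44.

1000, 44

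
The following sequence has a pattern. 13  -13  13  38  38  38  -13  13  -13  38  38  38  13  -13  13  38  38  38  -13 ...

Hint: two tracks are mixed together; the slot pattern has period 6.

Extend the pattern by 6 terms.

13, -13, 38, 38, 38, 13

The slot pattern repeats as AAABBB (period 6), so there are 2 interleaved tracks.
Track A: 13, -13, 13, -13, 13, -13, 13, -13, 13, -13 (the oscillation 13·(−1)^(n+1)).
Track B: 38, 38, 38, 38, 38, 38, 38, 38, 38 (the constant sequence 38).
Position 20 falls in track A as its term 11, giving 13.
The 21st slot belongs to track A; its 12th term is -13.
Position 22 → track B, term 10 = 38.
Position 23 falls in track B as its term 11, giving 38.
Position 24 → track B, term 12 = 38.
Term 25 comes from track A (its 13th entry): 13.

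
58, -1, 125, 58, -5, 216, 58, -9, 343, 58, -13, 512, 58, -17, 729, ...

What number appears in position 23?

The terms cycle through 3 interleaved subsequences.
Stream A: 58, 58, 58, 58, 58 (the constant sequence 58).
Stream B: -1, -5, -9, -13, -17 (arithmetic, step −4).
Stream C: 125, 216, 343, 512, 729 (consecutive cubes n³ from n = 5).
Position 23 → stream B, term 8 = -29.

-29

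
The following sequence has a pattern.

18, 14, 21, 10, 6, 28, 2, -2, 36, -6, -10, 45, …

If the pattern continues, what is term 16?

-22

The slot pattern repeats as AAB (period 3), so there are 2 interleaved tracks.
Stream A: 18, 14, 10, 6, 2, -2, -6, -10 — arithmetic, step −4.
Stream B: 21, 28, 36, 45 — the triangular numbers T_6, T_7, ….
Position 16 → stream A, term 11 = -22.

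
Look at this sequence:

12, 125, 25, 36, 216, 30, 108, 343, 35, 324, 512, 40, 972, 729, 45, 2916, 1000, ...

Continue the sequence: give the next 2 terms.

Split by position mod 3: positions 1, 4, 7, … form one track, and each other residue class forms its own.
Stream A: 12, 36, 108, 324, 972, 2916 (geometric with ratio 3).
Stream B: 125, 216, 343, 512, 729, 1000 (consecutive cubes n³ from n = 5).
Stream C: 25, 30, 35, 40, 45 (adding 5 each time).
The 18th slot belongs to stream C; its 6th term is 50.
Term 19 comes from stream A (its 7th entry): 8748.

50, 8748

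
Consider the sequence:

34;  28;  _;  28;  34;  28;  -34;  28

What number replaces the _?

-34

Odd-indexed and even-indexed terms follow separate rules.
Subsequence A = 34, ?, 34, -34: alternating ±34.
Subsequence B = 28, 28, 28, 28: the constant sequence 28.
Filling subsequence A at index 2 by its rule yields -34.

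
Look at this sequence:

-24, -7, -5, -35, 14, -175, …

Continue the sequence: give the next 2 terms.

33, -875

The terms cycle through 2 interleaved subsequences.
Stream A = -24, -5, 14: arithmetic, step +19.
Stream B = -7, -35, -175: a geometric progression (common ratio 5).
Term 7 comes from stream A (its 4th entry): 33.
Position 8 falls in stream B as its term 4, giving -875.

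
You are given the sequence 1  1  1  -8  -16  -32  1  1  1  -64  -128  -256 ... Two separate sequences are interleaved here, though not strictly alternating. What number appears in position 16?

The slot pattern repeats as AAABBB (period 6), so there are 2 interleaved tracks.
Stream A = 1, 1, 1, 1, 1, 1: constant 1.
Stream B = -8, -16, -32, -64, -128, -256: geometric with ratio 2.
Position 16 → stream B, term 7 = -512.

-512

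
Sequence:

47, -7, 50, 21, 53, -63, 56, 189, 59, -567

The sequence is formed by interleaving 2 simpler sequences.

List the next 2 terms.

The terms cycle through 2 interleaved subsequences.
Stream A: 47, 50, 53, 56, 59. Arithmetic with common difference +3.
Stream B: -7, 21, -63, 189, -567. Multiplying by -3 each time.
The 11th slot belongs to stream A; its 6th term is 62.
Position 12 → stream B, term 6 = 1701.

62, 1701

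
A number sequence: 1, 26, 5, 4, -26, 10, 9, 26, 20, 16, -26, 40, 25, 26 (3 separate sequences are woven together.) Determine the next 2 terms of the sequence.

The terms cycle through 3 interleaved subsequences.
Track A: 1, 4, 9, 16, 25 — consecutive squares n² from n = 1.
Track B: 26, -26, 26, -26, 26 — the oscillation 26·(−1)^(n+1).
Track C: 5, 10, 20, 40 — geometric, ×2 each step.
Position 15 falls in track C as its term 5, giving 80.
Term 16 comes from track A (its 6th entry): 36.

80, 36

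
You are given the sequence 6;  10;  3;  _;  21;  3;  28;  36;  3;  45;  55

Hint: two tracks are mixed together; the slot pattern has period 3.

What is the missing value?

Reading positions in blocks of 3 reveals the pattern AAB — 2 tracks woven together.
Track A: 6, 10, ?, 21, 28, 36, 45, 55 (the triangular numbers T_3, T_4, …).
Track B: 3, 3, 3 (constant 3).
Filling track A at index 3 by its rule yields 15.

15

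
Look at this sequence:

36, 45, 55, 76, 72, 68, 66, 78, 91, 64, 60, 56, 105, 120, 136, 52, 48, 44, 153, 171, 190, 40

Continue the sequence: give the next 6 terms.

36, 32, 210, 231, 253, 28

Positions follow the repeating pattern AAABBB; grouping by letter gives 2 tracks.
Track A: 36, 45, 55, 66, 78, 91, 105, 120, 136, 153, 171, 190 — triangular numbers n(n+1)/2 for n = 8, 9, ….
Track B: 76, 72, 68, 64, 60, 56, 52, 48, 44, 40 — arithmetic with common difference −4.
Position 23 → track B, term 11 = 36.
Position 24 → track B, term 12 = 32.
Position 25 → track A, term 13 = 210.
Position 26 falls in track A as its term 14, giving 231.
Position 27 → track A, term 15 = 253.
Position 28 → track B, term 13 = 28.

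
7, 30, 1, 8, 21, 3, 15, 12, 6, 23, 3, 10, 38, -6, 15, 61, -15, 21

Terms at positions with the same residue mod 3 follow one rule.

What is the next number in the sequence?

Read the sequence 3 terms at a time; column i is its own pattern.
Track A: 7, 8, 15, 23, 38, 61. Each term equals the sum of the previous two.
Track B: 30, 21, 12, 3, -6, -15. Arithmetic with common difference −9.
Track C: 1, 3, 6, 10, 15, 21. The triangular numbers T_1, T_2, ….
Position 19 falls in track A as its term 7, giving 99.

99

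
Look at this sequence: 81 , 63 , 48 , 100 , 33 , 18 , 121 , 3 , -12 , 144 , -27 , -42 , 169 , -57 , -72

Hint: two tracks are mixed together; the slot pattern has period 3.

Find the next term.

196

Positions follow the repeating pattern ABB; grouping by letter gives 2 tracks.
Subsequence A: 81, 100, 121, 144, 169 (the squares 9², 10², 11², …).
Subsequence B: 63, 48, 33, 18, 3, -12, -27, -42, -57, -72 (arithmetic with common difference −15).
The 16th slot belongs to subsequence A; its 6th term is 196.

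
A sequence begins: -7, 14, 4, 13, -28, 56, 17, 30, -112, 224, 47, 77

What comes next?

-448

Positions follow the repeating pattern AABB; grouping by letter gives 2 tracks.
Track A: -7, 14, -28, 56, -112, 224 (geometric with ratio -2).
Track B: 4, 13, 17, 30, 47, 77 (a Fibonacci-like recurrence a_n = a_{n-1} + a_{n-2}).
The 13th slot belongs to track A; its 7th term is -448.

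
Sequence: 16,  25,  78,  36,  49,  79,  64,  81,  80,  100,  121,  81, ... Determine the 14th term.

169

The slot pattern repeats as AAB (period 3), so there are 2 interleaved tracks.
Track A: 16, 25, 36, 49, 64, 81, 100, 121 (consecutive squares n² from n = 4).
Track B: 78, 79, 80, 81 (linear: a_n = 77 + n).
Term 14 comes from track A (its 10th entry): 169.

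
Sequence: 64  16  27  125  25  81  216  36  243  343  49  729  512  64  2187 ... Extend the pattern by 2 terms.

Split by position mod 3 into 3 tracks.
Track A: 64, 125, 216, 343, 512 (consecutive cubes n³ from n = 4).
Track B: 16, 25, 36, 49, 64 (the squares 4², 5², 6², …).
Track C: 27, 81, 243, 729, 2187 (powers of 3).
Position 16 → track A, term 6 = 729.
Position 17 → track B, term 6 = 81.

729, 81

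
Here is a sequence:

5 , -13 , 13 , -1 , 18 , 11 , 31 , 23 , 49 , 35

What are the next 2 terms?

Taking every 2nd term gives 2 separate tracks.
Track A = 5, 13, 18, 31, 49: each term equals the sum of the previous two.
Track B = -13, -1, 11, 23, 35: linear: a_n = -25 + 12·n.
Position 11 → track A, term 6 = 80.
Position 12 falls in track B as its term 6, giving 47.

80, 47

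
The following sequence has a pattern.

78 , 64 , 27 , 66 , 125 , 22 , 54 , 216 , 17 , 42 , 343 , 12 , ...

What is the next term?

Split by position mod 3 into 3 tracks.
Subsequence A: 78, 66, 54, 42. Subtracting 12 each time.
Subsequence B: 64, 125, 216, 343. Perfect cubes starting at 4³.
Subsequence C: 27, 22, 17, 12. Arithmetic, step −5.
Term 13 comes from subsequence A (its 5th entry): 30.

30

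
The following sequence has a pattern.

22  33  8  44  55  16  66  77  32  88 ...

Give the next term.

Positions follow the repeating pattern AAB; grouping by letter gives 2 tracks.
Track A: 22, 33, 44, 55, 66, 77, 88 — linear: a_n = 11 + 11·n.
Track B: 8, 16, 32 — successive powers of 2.
The 11th slot belongs to track A; its 8th term is 99.

99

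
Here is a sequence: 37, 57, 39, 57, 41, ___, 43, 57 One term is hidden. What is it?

Positions 1, 3, 5, … form one subsequence and positions 2, 4, 6, … form another.
Track A: 37, 39, 41, 43 — adding 2 each time.
Track B: 57, 57, ?, 57 — the constant sequence 57.
So the missing entry in track B is 57.

57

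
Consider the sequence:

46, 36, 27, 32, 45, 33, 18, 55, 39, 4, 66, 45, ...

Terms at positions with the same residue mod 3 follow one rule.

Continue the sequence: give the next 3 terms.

-10, 78, 51

Read the sequence 3 terms at a time; column i is its own pattern.
Track A = 46, 32, 18, 4: linear: a_n = 60 − 14·n.
Track B = 36, 45, 55, 66: triangular numbers starting at T_8.
Track C = 27, 33, 39, 45: arithmetic, step +6.
Position 13 → track A, term 5 = -10.
Position 14 → track B, term 5 = 78.
The 15th slot belongs to track C; its 5th term is 51.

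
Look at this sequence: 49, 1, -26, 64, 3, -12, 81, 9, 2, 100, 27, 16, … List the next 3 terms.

Split by position mod 3 into 3 tracks.
Stream A: 49, 64, 81, 100 (perfect squares starting at 7²).
Stream B: 1, 3, 9, 27 (successive powers of 3).
Stream C: -26, -12, 2, 16 (arithmetic, step +14).
Position 13 → stream A, term 5 = 121.
Term 14 comes from stream B (its 5th entry): 81.
The 15th slot belongs to stream C; its 5th term is 30.

121, 81, 30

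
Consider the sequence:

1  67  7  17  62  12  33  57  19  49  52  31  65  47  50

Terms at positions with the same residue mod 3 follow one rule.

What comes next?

Split by position mod 3: positions 1, 4, 7, … form one track, and each other residue class forms its own.
Stream A is 1, 17, 33, 49, 65, which is arithmetic, step +16.
Stream B is 67, 62, 57, 52, 47, which is linear: a_n = 72 − 5·n.
Stream C is 7, 12, 19, 31, 50, which is a Fibonacci-like recurrence a_n = a_{n-1} + a_{n-2}.
Term 16 comes from stream A (its 6th entry): 81.

81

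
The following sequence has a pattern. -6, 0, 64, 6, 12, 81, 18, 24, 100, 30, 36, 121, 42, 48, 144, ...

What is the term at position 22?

Positions follow the repeating pattern AAB; grouping by letter gives 2 tracks.
Subsequence A: -6, 0, 6, 12, 18, 24, 30, 36, 42, 48 — arithmetic with common difference +6.
Subsequence B: 64, 81, 100, 121, 144 — consecutive squares n² from n = 8.
The 22nd slot belongs to subsequence A; its 15th term is 78.

78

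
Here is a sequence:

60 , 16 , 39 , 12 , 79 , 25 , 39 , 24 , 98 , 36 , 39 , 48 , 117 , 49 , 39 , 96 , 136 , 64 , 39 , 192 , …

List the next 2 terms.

The terms cycle through 4 interleaved subsequences.
Stream A: 60, 79, 98, 117, 136. Adding 19 each time.
Stream B: 16, 25, 36, 49, 64. The squares 4², 5², 6², ….
Stream C: 39, 39, 39, 39, 39. The constant sequence 39.
Stream D: 12, 24, 48, 96, 192. Multiplying by 2 each time.
Position 21 → stream A, term 6 = 155.
Position 22 falls in stream B as its term 6, giving 81.

155, 81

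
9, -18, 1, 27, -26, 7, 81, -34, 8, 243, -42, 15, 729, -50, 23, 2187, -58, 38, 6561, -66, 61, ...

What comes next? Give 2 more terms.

19683, -74

Taking every 3rd term gives 3 separate tracks.
Subsequence A: 9, 27, 81, 243, 729, 2187, 6561 — powers 3^2, 3^3, 3^4, ….
Subsequence B: -18, -26, -34, -42, -50, -58, -66 — arithmetic with common difference −8.
Subsequence C: 1, 7, 8, 15, 23, 38, 61 — each term equals the sum of the previous two.
Position 22 → subsequence A, term 8 = 19683.
The 23rd slot belongs to subsequence B; its 8th term is -74.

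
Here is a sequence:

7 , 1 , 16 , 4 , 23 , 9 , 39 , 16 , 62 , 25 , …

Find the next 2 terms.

101, 36

The terms cycle through 2 interleaved subsequences.
Track A = 7, 16, 23, 39, 62: each term equals the sum of the previous two.
Track B = 1, 4, 9, 16, 25: the squares 1², 2², 3², ….
The 11th slot belongs to track A; its 6th term is 101.
Term 12 comes from track B (its 6th entry): 36.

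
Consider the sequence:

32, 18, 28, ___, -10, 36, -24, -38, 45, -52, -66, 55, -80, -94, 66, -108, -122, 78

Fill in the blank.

4

Reading positions in blocks of 3 reveals the pattern AAB — 2 tracks woven together.
Stream A: 32, 18, ?, -10, -24, -38, -52, -66, -80, -94, -108, -122. Subtracting 14 each time.
Stream B: 28, 36, 45, 55, 66, 78. Triangular numbers n(n+1)/2 for n = 7, 8, ….
The gap is stream A's term 3; the rule gives 4.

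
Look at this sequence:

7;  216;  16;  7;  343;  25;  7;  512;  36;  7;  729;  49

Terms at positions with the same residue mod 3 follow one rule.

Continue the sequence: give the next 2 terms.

Taking every 3rd term gives 3 separate tracks.
Track A: 7, 7, 7, 7 — constant 7.
Track B: 216, 343, 512, 729 — the cubes 6³, 7³, 8³, ….
Track C: 16, 25, 36, 49 — the squares 4², 5², 6², ….
The 13th slot belongs to track A; its 5th term is 7.
Term 14 comes from track B (its 5th entry): 1000.

7, 1000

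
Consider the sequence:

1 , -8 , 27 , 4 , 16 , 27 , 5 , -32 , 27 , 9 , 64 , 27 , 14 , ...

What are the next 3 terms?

Split by position mod 3: positions 1, 4, 7, … form one track, and each other residue class forms its own.
Stream A = 1, 4, 5, 9, 14: a Fibonacci-like recurrence a_n = a_{n-1} + a_{n-2}.
Stream B = -8, 16, -32, 64: geometric, ×-2 each step.
Stream C = 27, 27, 27, 27: the constant sequence 27.
The 14th slot belongs to stream B; its 5th term is -128.
Position 15 → stream C, term 5 = 27.
The 16th slot belongs to stream A; its 6th term is 23.

-128, 27, 23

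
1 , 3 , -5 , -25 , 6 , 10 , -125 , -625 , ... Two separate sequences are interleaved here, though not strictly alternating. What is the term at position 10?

Positions follow the repeating pattern AABB; grouping by letter gives 2 tracks.
Subsequence A = 1, 3, 6, 10: triangular numbers n(n+1)/2 for n = 1, 2, ….
Subsequence B = -5, -25, -125, -625: a geometric progression (common ratio 5).
Position 10 falls in subsequence A as its term 6, giving 21.

21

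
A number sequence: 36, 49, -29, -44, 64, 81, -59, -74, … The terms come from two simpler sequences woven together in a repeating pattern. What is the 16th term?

-134

Positions follow the repeating pattern AABB; grouping by letter gives 2 tracks.
Track A: 36, 49, 64, 81. Perfect squares starting at 6².
Track B: -29, -44, -59, -74. Arithmetic, step −15.
Position 16 → track B, term 8 = -134.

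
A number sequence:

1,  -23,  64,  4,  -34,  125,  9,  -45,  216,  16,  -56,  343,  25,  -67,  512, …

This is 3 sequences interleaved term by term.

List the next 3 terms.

36, -78, 729

Taking every 3rd term gives 3 separate tracks.
Track A: 1, 4, 9, 16, 25 (perfect squares starting at 1²).
Track B: -23, -34, -45, -56, -67 (arithmetic with common difference −11).
Track C: 64, 125, 216, 343, 512 (the cubes 4³, 5³, 6³, …).
Position 16 falls in track A as its term 6, giving 36.
Position 17 falls in track B as its term 6, giving -78.
Position 18 → track C, term 6 = 729.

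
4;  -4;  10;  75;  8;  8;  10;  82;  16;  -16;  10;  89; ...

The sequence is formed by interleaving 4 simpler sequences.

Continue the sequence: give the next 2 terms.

Split by position mod 4 into 4 tracks.
Track A = 4, 8, 16: powers of 2.
Track B = -4, 8, -16: multiplying by -2 each time.
Track C = 10, 10, 10: constant 10.
Track D = 75, 82, 89: arithmetic with common difference +7.
The 13th slot belongs to track A; its 4th term is 32.
The 14th slot belongs to track B; its 4th term is 32.

32, 32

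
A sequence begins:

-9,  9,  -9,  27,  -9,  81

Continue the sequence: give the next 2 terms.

The terms cycle through 2 interleaved subsequences.
Subsequence A = -9, -9, -9: always -9.
Subsequence B = 9, 27, 81: powers 3^2, 3^3, 3^4, ….
Position 7 → subsequence A, term 4 = -9.
Position 8 falls in subsequence B as its term 4, giving 243.

-9, 243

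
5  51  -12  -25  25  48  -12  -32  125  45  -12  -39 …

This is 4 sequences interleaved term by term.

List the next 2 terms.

Taking every 4th term gives 4 separate tracks.
Track A: 5, 25, 125 (successive powers of 5).
Track B: 51, 48, 45 (subtracting 3 each time).
Track C: -12, -12, -12 (always -12).
Track D: -25, -32, -39 (arithmetic with common difference −7).
Position 13 falls in track A as its term 4, giving 625.
The 14th slot belongs to track B; its 4th term is 42.

625, 42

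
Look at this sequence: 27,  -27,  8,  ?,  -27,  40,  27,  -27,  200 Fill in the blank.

The slot pattern repeats as AAB (period 3), so there are 2 interleaved tracks.
Stream A: 27, -27, ?, -27, 27, -27 (the oscillation 27·(−1)^(n+1)).
Stream B: 8, 40, 200 (geometric, ×5 each step).
Stream A's pattern makes the blank 27.

27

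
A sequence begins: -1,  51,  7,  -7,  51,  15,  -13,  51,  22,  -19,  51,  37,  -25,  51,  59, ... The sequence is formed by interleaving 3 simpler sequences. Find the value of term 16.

-31

Split by position mod 3 into 3 tracks.
Subsequence A: -1, -7, -13, -19, -25. Subtracting 6 each time.
Subsequence B: 51, 51, 51, 51, 51. The constant sequence 51.
Subsequence C: 7, 15, 22, 37, 59. Fibonacci-style (each term is the sum of the two before it).
Position 16 → subsequence A, term 6 = -31.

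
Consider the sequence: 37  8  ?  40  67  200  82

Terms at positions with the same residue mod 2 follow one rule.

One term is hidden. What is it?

52

Taking every 2nd term gives 2 separate tracks.
Track A = 37, ?, 67, 82: arithmetic, step +15.
Track B = 8, 40, 200: a geometric progression (common ratio 5).
Track A's pattern makes the blank 52.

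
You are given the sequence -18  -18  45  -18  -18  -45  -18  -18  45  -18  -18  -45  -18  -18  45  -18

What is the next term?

-18

Reading positions in blocks of 3 reveals the pattern AAB — 2 tracks woven together.
Stream A: -18, -18, -18, -18, -18, -18, -18, -18, -18, -18, -18 (constant -18).
Stream B: 45, -45, 45, -45, 45 (alternating ±45).
Position 17 falls in stream A as its term 12, giving -18.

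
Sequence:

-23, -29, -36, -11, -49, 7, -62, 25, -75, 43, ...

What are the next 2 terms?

Odd-indexed and even-indexed terms follow separate rules.
Stream A: -23, -36, -49, -62, -75 (arithmetic, step −13).
Stream B: -29, -11, 7, 25, 43 (arithmetic, step +18).
Term 11 comes from stream A (its 6th entry): -88.
Position 12 → stream B, term 6 = 61.

-88, 61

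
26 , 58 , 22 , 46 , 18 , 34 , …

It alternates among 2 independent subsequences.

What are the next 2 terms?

Split by position mod 2 into 2 tracks.
Track A is 26, 22, 18, which is subtracting 4 each time.
Track B is 58, 46, 34, which is subtracting 12 each time.
Position 7 → track A, term 4 = 14.
Position 8 falls in track B as its term 4, giving 22.

14, 22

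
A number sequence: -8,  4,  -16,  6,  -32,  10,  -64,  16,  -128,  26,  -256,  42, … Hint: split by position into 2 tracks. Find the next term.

Split by position mod 2 into 2 tracks.
Track A: -8, -16, -32, -64, -128, -256 — multiplying by 2 each time.
Track B: 4, 6, 10, 16, 26, 42 — Fibonacci-style (each term is the sum of the two before it).
Term 13 comes from track A (its 7th entry): -512.

-512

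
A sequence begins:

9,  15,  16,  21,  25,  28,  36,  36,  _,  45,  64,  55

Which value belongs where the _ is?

Odd-indexed and even-indexed terms follow separate rules.
Track A = 9, 16, 25, 36, ?, 64: the squares 3², 4², 5², ….
Track B = 15, 21, 28, 36, 45, 55: the triangular numbers T_5, T_6, ….
So the missing entry in track A is 49.

49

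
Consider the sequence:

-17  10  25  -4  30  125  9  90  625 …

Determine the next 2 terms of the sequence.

22, 270

Split by position mod 3: positions 1, 4, 7, … form one track, and each other residue class forms its own.
Subsequence A: -17, -4, 9 (linear: a_n = -30 + 13·n).
Subsequence B: 10, 30, 90 (a geometric progression (common ratio 3)).
Subsequence C: 25, 125, 625 (powers 5^2, 5^3, 5^4, …).
Term 10 comes from subsequence A (its 4th entry): 22.
Position 11 → subsequence B, term 4 = 270.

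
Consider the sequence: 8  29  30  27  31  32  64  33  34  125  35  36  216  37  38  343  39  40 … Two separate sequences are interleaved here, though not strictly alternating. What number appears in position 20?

Positions follow the repeating pattern ABB; grouping by letter gives 2 tracks.
Stream A: 8, 27, 64, 125, 216, 343. Consecutive cubes n³ from n = 2.
Stream B: 29, 30, 31, 32, 33, 34, 35, 36, 37, 38, 39, 40. Arithmetic, step +1.
Position 20 → stream B, term 13 = 41.

41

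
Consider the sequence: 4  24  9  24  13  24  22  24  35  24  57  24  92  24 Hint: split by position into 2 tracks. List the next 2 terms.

149, 24

Odd-indexed and even-indexed terms follow separate rules.
Subsequence A = 4, 9, 13, 22, 35, 57, 92: each term equals the sum of the previous two.
Subsequence B = 24, 24, 24, 24, 24, 24, 24: always 24.
Term 15 comes from subsequence A (its 8th entry): 149.
Position 16 falls in subsequence B as its term 8, giving 24.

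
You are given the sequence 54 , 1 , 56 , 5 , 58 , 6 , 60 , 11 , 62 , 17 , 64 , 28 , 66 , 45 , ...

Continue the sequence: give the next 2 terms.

68, 73

Positions 1, 3, 5, … form one subsequence and positions 2, 4, 6, … form another.
Stream A: 54, 56, 58, 60, 62, 64, 66 (arithmetic with common difference +2).
Stream B: 1, 5, 6, 11, 17, 28, 45 (each term equals the sum of the previous two).
Term 15 comes from stream A (its 8th entry): 68.
The 16th slot belongs to stream B; its 8th term is 73.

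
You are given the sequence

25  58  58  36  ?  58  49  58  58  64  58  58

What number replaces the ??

Reading positions in blocks of 3 reveals the pattern ABB — 2 tracks woven together.
Track A: 25, 36, 49, 64 (consecutive squares n² from n = 5).
Track B: 58, 58, ?, 58, 58, 58, 58, 58 (the constant sequence 58).
So the missing entry in track B is 58.

58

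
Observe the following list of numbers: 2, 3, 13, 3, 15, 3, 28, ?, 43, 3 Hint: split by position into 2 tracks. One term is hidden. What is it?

3

Odd-indexed and even-indexed terms follow separate rules.
Track A is 2, 13, 15, 28, 43, which is Fibonacci-style (each term is the sum of the two before it).
Track B is 3, 3, 3, ?, 3, which is constant 3.
Filling track B at index 4 by its rule yields 3.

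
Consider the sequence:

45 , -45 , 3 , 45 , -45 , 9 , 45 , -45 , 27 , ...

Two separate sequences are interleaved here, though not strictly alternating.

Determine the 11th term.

Reading positions in blocks of 3 reveals the pattern AAB — 2 tracks woven together.
Track A = 45, -45, 45, -45, 45, -45: the oscillation 45·(−1)^(n+1).
Track B = 3, 9, 27: powers 3^1, 3^2, 3^3, ….
Term 11 comes from track A (its 8th entry): -45.

-45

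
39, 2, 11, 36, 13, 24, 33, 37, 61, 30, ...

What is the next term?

98

Positions follow the repeating pattern ABB; grouping by letter gives 2 tracks.
Track A: 39, 36, 33, 30. Arithmetic with common difference −3.
Track B: 2, 11, 13, 24, 37, 61. A Fibonacci-like recurrence a_n = a_{n-1} + a_{n-2}.
Term 11 comes from track B (its 7th entry): 98.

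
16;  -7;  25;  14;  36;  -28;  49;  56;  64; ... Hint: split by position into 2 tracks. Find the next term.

-112

The terms cycle through 2 interleaved subsequences.
Track A: 16, 25, 36, 49, 64 — perfect squares starting at 4².
Track B: -7, 14, -28, 56 — geometric with ratio -2.
Position 10 falls in track B as its term 5, giving -112.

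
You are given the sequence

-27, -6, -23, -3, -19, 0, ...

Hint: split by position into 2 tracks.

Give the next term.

Odd-indexed and even-indexed terms follow separate rules.
Stream A: -27, -23, -19. Adding 4 each time.
Stream B: -6, -3, 0. Adding 3 each time.
Position 7 → stream A, term 4 = -15.

-15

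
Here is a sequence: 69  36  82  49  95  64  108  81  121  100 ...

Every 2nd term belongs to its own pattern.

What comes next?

134

Odd-indexed and even-indexed terms follow separate rules.
Track A: 69, 82, 95, 108, 121 (linear: a_n = 56 + 13·n).
Track B: 36, 49, 64, 81, 100 (perfect squares starting at 6²).
Position 11 falls in track A as its term 6, giving 134.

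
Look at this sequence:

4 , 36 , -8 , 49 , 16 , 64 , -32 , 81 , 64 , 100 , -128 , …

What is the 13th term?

256

Split by position mod 2 into 2 tracks.
Track A: 4, -8, 16, -32, 64, -128. Geometric, ×-2 each step.
Track B: 36, 49, 64, 81, 100. Perfect squares starting at 6².
Position 13 → track A, term 7 = 256.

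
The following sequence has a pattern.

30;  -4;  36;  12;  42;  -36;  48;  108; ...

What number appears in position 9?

Odd-indexed and even-indexed terms follow separate rules.
Subsequence A: 30, 36, 42, 48 (linear: a_n = 24 + 6·n).
Subsequence B: -4, 12, -36, 108 (geometric with ratio -3).
Term 9 comes from subsequence A (its 5th entry): 54.

54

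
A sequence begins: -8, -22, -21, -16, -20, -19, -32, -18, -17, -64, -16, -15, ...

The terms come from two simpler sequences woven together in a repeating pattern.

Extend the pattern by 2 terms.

The slot pattern repeats as ABB (period 3), so there are 2 interleaved tracks.
Track A: -8, -16, -32, -64 (geometric, ×2 each step).
Track B: -22, -21, -20, -19, -18, -17, -16, -15 (linear: a_n = -23 + n).
The 13th slot belongs to track A; its 5th term is -128.
Position 14 → track B, term 9 = -14.

-128, -14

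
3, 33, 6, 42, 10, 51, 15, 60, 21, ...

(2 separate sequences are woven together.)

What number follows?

69

Odd-indexed and even-indexed terms follow separate rules.
Subsequence A: 3, 6, 10, 15, 21 (triangular numbers n(n+1)/2 for n = 2, 3, …).
Subsequence B: 33, 42, 51, 60 (linear: a_n = 24 + 9·n).
Term 10 comes from subsequence B (its 5th entry): 69.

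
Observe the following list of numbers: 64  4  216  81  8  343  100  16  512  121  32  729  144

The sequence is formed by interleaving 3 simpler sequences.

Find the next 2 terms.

64, 1000

Split by position mod 3: positions 1, 4, 7, … form one track, and each other residue class forms its own.
Track A: 64, 81, 100, 121, 144. Perfect squares starting at 8².
Track B: 4, 8, 16, 32. Successive powers of 2.
Track C: 216, 343, 512, 729. Perfect cubes starting at 6³.
Position 14 falls in track B as its term 5, giving 64.
Term 15 comes from track C (its 5th entry): 1000.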